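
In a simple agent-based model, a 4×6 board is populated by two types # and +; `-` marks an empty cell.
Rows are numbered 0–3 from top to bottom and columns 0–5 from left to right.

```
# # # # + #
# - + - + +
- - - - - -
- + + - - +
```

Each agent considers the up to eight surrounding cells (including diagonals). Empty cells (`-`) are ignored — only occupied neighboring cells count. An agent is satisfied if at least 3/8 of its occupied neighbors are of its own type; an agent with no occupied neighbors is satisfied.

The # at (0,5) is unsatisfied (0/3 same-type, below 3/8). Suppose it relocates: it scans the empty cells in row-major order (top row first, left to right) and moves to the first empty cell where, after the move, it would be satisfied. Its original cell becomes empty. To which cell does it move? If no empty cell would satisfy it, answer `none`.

Vacating (0,5). Empty cells in order:
  (1,1): 4/5 same-type → satisfied — stop here.

(1,1)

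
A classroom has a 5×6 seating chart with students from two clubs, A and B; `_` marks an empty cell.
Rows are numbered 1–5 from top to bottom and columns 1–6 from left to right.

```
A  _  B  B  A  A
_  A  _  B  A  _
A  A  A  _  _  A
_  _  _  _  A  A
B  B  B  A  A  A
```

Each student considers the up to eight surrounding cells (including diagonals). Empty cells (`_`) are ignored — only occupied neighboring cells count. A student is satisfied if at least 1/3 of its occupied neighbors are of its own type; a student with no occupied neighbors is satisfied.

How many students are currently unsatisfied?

(1,1)A 1/1 ✓
(1,3)B 2/3 ✓
(1,4)B 2/4 ✓
(1,5)A 2/4 ✓
(1,6)A 2/2 ✓
(2,2)A 4/5 ✓
(2,4)B 2/5 ✓
(2,5)A 3/5 ✓
(3,1)A 2/2 ✓
(3,2)A 3/3 ✓
(3,3)A 2/3 ✓
(3,6)A 3/3 ✓
(4,5)A 5/5 ✓
(4,6)A 4/4 ✓
(5,1)B 1/1 ✓
(5,2)B 2/2 ✓
(5,3)B 1/2 ✓
(5,4)A 2/3 ✓
(5,5)A 4/4 ✓
(5,6)A 3/3 ✓
Every one meets the threshold.

0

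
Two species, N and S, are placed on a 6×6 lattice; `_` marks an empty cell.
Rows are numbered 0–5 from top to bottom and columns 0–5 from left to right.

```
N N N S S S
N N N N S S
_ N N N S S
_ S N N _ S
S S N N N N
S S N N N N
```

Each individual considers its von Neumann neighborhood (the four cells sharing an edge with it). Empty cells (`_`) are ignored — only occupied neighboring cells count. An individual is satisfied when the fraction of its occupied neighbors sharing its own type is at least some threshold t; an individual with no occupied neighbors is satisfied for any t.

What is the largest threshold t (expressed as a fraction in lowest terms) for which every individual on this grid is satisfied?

Row 0: (0,0)N 2/2 · (0,1)N 3/3 · (0,2)N 2/3 · (0,3)S 1/3 · (0,4)S 3/3 · (0,5)S 2/2
Row 1: (1,0)N 2/2 · (1,1)N 4/4 · (1,2)N 4/4 · (1,3)N 2/4 · (1,4)S 3/4 · (1,5)S 3/3
Row 2: (2,1)N 2/3 · (2,2)N 4/4 · (2,3)N 3/4 · (2,4)S 2/3 · (2,5)S 3/3
Row 3: (3,1)S 1/3 · (3,2)N 3/4 · (3,3)N 3/3 · (3,5)S 1/2
Row 4: (4,0)S 2/2 · (4,1)S 3/4 · (4,2)N 3/4 · (4,3)N 4/4 · (4,4)N 3/3 · (4,5)N 2/3
Row 5: (5,0)S 2/2 · (5,1)S 2/3 · (5,2)N 2/3 · (5,3)N 3/3 · (5,4)N 3/3 · (5,5)N 2/2
The smallest same-type fraction is 1/3 at (0,3), which reduces to 1/3. Any threshold above that leaves this individual unsatisfied.

1/3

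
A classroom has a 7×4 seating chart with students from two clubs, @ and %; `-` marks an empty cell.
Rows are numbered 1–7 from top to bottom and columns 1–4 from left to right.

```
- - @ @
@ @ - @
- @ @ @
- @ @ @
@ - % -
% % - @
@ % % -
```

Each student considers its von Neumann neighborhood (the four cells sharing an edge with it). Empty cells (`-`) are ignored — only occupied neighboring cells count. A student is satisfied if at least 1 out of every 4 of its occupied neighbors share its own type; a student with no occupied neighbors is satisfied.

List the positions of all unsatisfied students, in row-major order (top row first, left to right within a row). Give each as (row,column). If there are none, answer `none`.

(5,1), (5,3), (7,1)

Row 1: (1,3)@ 1/1 satisfied · (1,4)@ 2/2 satisfied
Row 2: (2,1)@ 1/1 satisfied · (2,2)@ 2/2 satisfied · (2,4)@ 2/2 satisfied
Row 3: (3,2)@ 3/3 satisfied · (3,3)@ 3/3 satisfied · (3,4)@ 3/3 satisfied
Row 4: (4,2)@ 2/2 satisfied · (4,3)@ 3/4 satisfied · (4,4)@ 2/2 satisfied
Row 5: (5,1)@ 0/1 not · (5,3)% 0/1 not
Row 6: (6,1)% 1/3 satisfied · (6,2)% 2/2 satisfied · (6,4)@ 0/0 satisfied
Row 7: (7,1)@ 0/2 not · (7,2)% 2/3 satisfied · (7,3)% 1/1 satisfied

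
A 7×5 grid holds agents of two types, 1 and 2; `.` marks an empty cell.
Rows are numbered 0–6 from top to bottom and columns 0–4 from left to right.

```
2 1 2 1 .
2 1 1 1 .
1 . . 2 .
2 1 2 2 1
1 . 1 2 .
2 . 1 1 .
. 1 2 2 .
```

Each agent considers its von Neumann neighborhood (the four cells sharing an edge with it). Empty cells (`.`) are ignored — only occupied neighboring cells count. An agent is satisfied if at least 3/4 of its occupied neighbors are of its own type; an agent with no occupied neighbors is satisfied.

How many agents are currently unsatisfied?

23

Row 0: (0,0)2 1/2 not · (0,1)1 1/3 not · (0,2)2 0/3 not · (0,3)1 1/2 not
Row 1: (1,0)2 1/3 not · (1,1)1 2/3 not · (1,2)1 2/3 not · (1,3)1 2/3 not
Row 2: (2,0)1 0/2 not · (2,3)2 1/2 not
Row 3: (3,0)2 0/3 not · (3,1)1 0/2 not · (3,2)2 1/3 not · (3,3)2 3/4 satisfied · (3,4)1 0/1 not
Row 4: (4,0)1 0/2 not · (4,2)1 1/3 not · (4,3)2 1/3 not
Row 5: (5,0)2 0/1 not · (5,2)1 2/3 not · (5,3)1 1/3 not
Row 6: (6,1)1 0/1 not · (6,2)2 1/3 not · (6,3)2 1/2 not
Unsatisfied: (0,0), (0,1), (0,2), (0,3), (1,0), (1,1), (1,2), (1,3), (2,0), (2,3), (3,0), (3,1), (3,2), (3,4), (4,0), (4,2), (4,3), (5,0), (5,2), (5,3), (6,1), (6,2), (6,3) — 23 in total.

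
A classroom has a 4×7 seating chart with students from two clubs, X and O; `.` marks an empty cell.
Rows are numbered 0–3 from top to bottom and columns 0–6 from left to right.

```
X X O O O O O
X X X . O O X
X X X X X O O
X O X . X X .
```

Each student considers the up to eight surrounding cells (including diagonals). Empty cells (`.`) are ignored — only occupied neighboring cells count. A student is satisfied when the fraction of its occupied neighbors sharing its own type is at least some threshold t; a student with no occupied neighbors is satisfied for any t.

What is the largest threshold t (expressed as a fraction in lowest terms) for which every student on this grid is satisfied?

(0,0)X 3/3
(0,1)X 4/5
(0,2)O 1/4
(0,3)O 3/4
(0,4)O 4/4
(0,5)O 4/5
(0,6)O 2/3
(1,0)X 5/5
(1,1)X 7/8
(1,2)X 5/7
(1,4)O 5/7
(1,5)O 6/8
(1,6)X 0/5
(2,0)X 4/5
(2,1)X 7/8
(2,2)X 5/6
(2,3)X 5/6
(2,4)X 3/6
(2,5)O 3/7
(2,6)O 2/4
(3,0)X 2/3
(3,1)O 0/5
(3,2)X 3/4
(3,4)X 3/4
(3,5)X 2/4
The smallest same-type fraction is 0/5 at (1,6), which reduces to 0/1. Any threshold above that leaves this student unsatisfied.

0/1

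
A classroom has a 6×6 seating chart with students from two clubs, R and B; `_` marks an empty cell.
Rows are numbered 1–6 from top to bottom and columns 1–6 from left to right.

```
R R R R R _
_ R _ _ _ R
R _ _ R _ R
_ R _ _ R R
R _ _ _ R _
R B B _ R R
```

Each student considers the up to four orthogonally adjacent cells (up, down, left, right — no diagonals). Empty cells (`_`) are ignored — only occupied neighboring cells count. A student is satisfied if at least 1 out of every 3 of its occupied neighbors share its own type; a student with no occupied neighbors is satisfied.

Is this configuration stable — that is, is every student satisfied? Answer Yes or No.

Yes

(1,1)R 1/1 ✓
(1,2)R 3/3 ✓
(1,3)R 2/2 ✓
(1,4)R 2/2 ✓
(1,5)R 1/1 ✓
(2,2)R 1/1 ✓
(2,6)R 1/1 ✓
(3,1)R 0/0 ✓
(3,4)R 0/0 ✓
(3,6)R 2/2 ✓
(4,2)R 0/0 ✓
(4,5)R 2/2 ✓
(4,6)R 2/2 ✓
(5,1)R 1/1 ✓
(5,5)R 2/2 ✓
(6,1)R 1/2 ✓
(6,2)B 1/2 ✓
(6,3)B 1/1 ✓
(6,5)R 2/2 ✓
(6,6)R 1/1 ✓
All meet the threshold, so the configuration is stable.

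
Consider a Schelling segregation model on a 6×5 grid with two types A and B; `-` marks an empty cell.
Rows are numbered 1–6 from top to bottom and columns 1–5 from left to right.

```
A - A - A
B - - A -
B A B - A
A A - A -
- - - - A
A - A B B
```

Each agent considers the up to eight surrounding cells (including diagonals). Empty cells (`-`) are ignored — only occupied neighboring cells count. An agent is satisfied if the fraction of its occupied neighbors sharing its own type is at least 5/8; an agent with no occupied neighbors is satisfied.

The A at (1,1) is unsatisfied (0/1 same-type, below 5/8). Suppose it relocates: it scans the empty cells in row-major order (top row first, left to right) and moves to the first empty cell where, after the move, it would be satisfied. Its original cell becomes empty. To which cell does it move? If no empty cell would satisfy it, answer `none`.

(1,4)

Vacating (1,1). Empty cells in order:
  (1,2): 1/2 same-type → still unsatisfied.
  (1,4): 3/3 same-type → satisfied — stop here.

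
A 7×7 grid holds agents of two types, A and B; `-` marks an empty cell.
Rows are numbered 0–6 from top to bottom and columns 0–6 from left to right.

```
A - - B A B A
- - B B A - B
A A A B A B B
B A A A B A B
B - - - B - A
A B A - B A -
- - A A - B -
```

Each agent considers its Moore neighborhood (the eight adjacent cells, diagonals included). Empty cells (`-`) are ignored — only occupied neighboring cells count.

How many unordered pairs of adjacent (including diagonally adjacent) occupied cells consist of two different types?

Scan each occupied cell's neighbors to the right and below (and the two forward diagonals) so each pair is counted once.
From row 0: 7 unlike of 11 pairs (running 7/11).
From row 1: 7 unlike of 13 pairs (running 14/24).
From row 2: 10 unlike of 25 pairs (running 24/49).
From row 3: 8 unlike of 13 pairs (running 32/62).
From row 4: 2 unlike of 5 pairs (running 34/67).
From row 5: 6 unlike of 9 pairs (running 40/76).
From row 6: 0 unlike of 1 pairs (running 40/77).
Total adjacent occupied pairs: 77; unlike-type pairs: 40.

40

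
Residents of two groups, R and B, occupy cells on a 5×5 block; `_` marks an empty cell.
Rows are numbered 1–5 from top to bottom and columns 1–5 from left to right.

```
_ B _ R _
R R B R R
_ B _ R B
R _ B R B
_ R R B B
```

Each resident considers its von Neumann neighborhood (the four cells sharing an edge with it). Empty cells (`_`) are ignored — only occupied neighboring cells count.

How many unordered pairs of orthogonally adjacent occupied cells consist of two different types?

11

Scan each occupied cell's neighbors to the right and below so each pair is counted once.
From row 1: 1 unlike of 2 pairs (running 1/2).
From row 2: 4 unlike of 7 pairs (running 5/9).
From row 3: 1 unlike of 3 pairs (running 6/12).
From row 4: 4 unlike of 5 pairs (running 10/17).
From row 5: 1 unlike of 3 pairs (running 11/20).
Total adjacent occupied pairs: 20; unlike-type pairs: 11.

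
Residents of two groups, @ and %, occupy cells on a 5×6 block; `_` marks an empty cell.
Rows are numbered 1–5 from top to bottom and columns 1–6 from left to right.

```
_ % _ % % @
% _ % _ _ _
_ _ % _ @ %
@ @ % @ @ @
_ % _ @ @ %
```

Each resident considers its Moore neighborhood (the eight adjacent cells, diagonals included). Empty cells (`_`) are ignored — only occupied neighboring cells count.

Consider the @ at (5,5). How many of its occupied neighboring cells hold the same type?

4

Occupied neighbors of (5,5): (4,4)=@, (4,5)=@, (4,6)=@, (5,4)=@, (5,6)=%.
Same type (@): 4 of 5.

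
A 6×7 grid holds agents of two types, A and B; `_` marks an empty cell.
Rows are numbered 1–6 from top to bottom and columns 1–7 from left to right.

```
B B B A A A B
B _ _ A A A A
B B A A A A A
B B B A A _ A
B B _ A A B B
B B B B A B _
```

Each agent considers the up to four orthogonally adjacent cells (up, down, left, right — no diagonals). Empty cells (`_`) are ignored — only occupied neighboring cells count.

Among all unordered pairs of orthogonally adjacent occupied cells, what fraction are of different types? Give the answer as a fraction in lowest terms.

11/54

Scan each occupied cell's neighbors to the right and below so each pair is counted once.
Row 1: B(1,1)–B(1,2)= B(1,1)–B(2,1)= B(1,2)–B(1,3)= B(1,3)–A(1,4)≠ A(1,4)–A(1,5)= A(1,4)–A(2,4)= A(1,5)–A(1,6)= A(1,5)–A(2,5)= A(1,6)–B(1,7)≠ A(1,6)–A(2,6)= B(1,7)–A(2,7)≠  → 3/11 unlike.
Row 2: B(2,1)–B(3,1)= A(2,4)–A(2,5)= A(2,4)–A(3,4)= A(2,5)–A(2,6)= A(2,5)–A(3,5)= A(2,6)–A(2,7)= A(2,6)–A(3,6)= A(2,7)–A(3,7)=  → 0/8 unlike.
Row 3: B(3,1)–B(3,2)= B(3,1)–B(4,1)= B(3,2)–A(3,3)≠ B(3,2)–B(4,2)= A(3,3)–A(3,4)= A(3,3)–B(4,3)≠ A(3,4)–A(3,5)= A(3,4)–A(4,4)= A(3,5)–A(3,6)= A(3,5)–A(4,5)= A(3,6)–A(3,7)= A(3,7)–A(4,7)=  → 2/12 unlike.
Row 4: B(4,1)–B(4,2)= B(4,1)–B(5,1)= B(4,2)–B(4,3)= B(4,2)–B(5,2)= B(4,3)–A(4,4)≠ A(4,4)–A(4,5)= A(4,4)–A(5,4)= A(4,5)–A(5,5)= A(4,7)–B(5,7)≠  → 2/9 unlike.
Row 5: B(5,1)–B(5,2)= B(5,1)–B(6,1)= B(5,2)–B(6,2)= A(5,4)–A(5,5)= A(5,4)–B(6,4)≠ A(5,5)–B(5,6)≠ A(5,5)–A(6,5)= B(5,6)–B(5,7)= B(5,6)–B(6,6)=  → 2/9 unlike.
Row 6: B(6,1)–B(6,2)= B(6,2)–B(6,3)= B(6,3)–B(6,4)= B(6,4)–A(6,5)≠ A(6,5)–B(6,6)≠  → 2/5 unlike.
Total adjacent occupied pairs: 54; unlike-type pairs: 11.
11/54 is already in lowest terms.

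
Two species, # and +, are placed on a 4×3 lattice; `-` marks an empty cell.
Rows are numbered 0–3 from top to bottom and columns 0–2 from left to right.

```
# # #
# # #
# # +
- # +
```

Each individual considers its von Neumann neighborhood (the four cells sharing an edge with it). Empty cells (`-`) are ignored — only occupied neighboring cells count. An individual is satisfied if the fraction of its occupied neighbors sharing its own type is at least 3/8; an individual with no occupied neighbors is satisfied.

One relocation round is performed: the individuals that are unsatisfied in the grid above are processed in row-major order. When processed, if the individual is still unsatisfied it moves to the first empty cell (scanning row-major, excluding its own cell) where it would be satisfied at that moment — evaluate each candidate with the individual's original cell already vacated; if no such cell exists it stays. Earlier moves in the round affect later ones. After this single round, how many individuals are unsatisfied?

Initially unsatisfied (in order): (2,2).
  (2,2): no empty cell satisfies it; stays.
Resulting grid:
# # #
# # #
# # +
- # +
Unsatisfied now: (2,2).

1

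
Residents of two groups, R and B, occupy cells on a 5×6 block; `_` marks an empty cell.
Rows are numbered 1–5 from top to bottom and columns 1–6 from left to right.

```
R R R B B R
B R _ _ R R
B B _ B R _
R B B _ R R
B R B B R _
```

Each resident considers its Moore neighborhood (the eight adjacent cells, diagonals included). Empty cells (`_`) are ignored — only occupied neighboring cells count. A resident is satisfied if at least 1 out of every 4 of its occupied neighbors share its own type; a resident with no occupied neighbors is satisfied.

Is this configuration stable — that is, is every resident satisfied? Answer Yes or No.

No

Row 1: (1,1)R 2/3 ok · (1,2)R 3/4 ok · (1,3)R 2/3 ok · (1,4)B 1/3 ok · (1,5)B 1/4 ok · (1,6)R 2/3 ok
Row 2: (2,1)B 2/5 ok · (2,2)R 3/6 ok · (2,5)R 3/6 ok · (2,6)R 3/4 ok
Row 3: (3,1)B 3/5 ok · (3,2)B 4/6 ok · (3,4)B 1/4 ok · (3,5)R 4/5 ok
Row 4: (4,1)R 1/5 unhappy · (4,2)B 5/7 ok · (4,3)B 5/6 ok · (4,5)R 3/5 ok · (4,6)R 3/3 ok
Row 5: (5,1)B 1/3 ok · (5,2)R 1/5 unhappy · (5,3)B 3/4 ok · (5,4)B 2/4 ok · (5,5)R 2/3 ok
For instance (4,1) has only 1/5 same-type neighbors, below 1/4.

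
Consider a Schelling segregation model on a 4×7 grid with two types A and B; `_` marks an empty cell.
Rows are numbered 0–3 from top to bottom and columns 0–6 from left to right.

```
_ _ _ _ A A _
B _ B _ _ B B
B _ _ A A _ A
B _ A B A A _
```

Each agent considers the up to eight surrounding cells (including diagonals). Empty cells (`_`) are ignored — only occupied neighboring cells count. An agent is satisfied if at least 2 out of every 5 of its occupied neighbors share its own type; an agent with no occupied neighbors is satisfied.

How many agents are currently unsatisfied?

6

(0,4)A 1/2 ✓
(0,5)A 1/3 ✗
(1,0)B 1/1 ✓
(1,2)B 0/1 ✗
(1,5)B 1/5 ✗
(1,6)B 1/3 ✗
(2,0)B 2/2 ✓
(2,3)A 3/5 ✓
(2,4)A 3/5 ✓
(2,6)A 1/3 ✗
(3,0)B 1/1 ✓
(3,2)A 1/2 ✓
(3,3)B 0/4 ✗
(3,4)A 3/4 ✓
(3,5)A 3/3 ✓
Unsatisfied: (0,5), (1,2), (1,5), (1,6), (2,6), (3,3) — 6 in total.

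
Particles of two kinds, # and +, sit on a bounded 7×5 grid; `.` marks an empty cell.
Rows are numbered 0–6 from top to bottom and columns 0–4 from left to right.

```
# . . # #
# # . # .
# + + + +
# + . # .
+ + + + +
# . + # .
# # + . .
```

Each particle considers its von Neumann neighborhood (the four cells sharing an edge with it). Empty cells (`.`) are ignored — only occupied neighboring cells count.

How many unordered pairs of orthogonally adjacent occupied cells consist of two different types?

11

Scan each occupied cell's neighbors to the right and below so each pair is counted once.
Row 0: #(0,0)–#(1,0)= #(0,3)–#(0,4)= #(0,3)–#(1,3)=  → 0/3 unlike.
Row 1: #(1,0)–#(1,1)= #(1,0)–#(2,0)= #(1,1)–+(2,1)≠ #(1,3)–+(2,3)≠  → 2/4 unlike.
Row 2: #(2,0)–+(2,1)≠ #(2,0)–#(3,0)= +(2,1)–+(2,2)= +(2,1)–+(3,1)= +(2,2)–+(2,3)= +(2,3)–+(2,4)= +(2,3)–#(3,3)≠  → 2/7 unlike.
Row 3: #(3,0)–+(3,1)≠ #(3,0)–+(4,0)≠ +(3,1)–+(4,1)= #(3,3)–+(4,3)≠  → 3/4 unlike.
Row 4: +(4,0)–+(4,1)= +(4,0)–#(5,0)≠ +(4,1)–+(4,2)= +(4,2)–+(4,3)= +(4,2)–+(5,2)= +(4,3)–+(4,4)= +(4,3)–#(5,3)≠  → 2/7 unlike.
Row 5: #(5,0)–#(6,0)= +(5,2)–#(5,3)≠ +(5,2)–+(6,2)=  → 1/3 unlike.
Row 6: #(6,0)–#(6,1)= #(6,1)–+(6,2)≠  → 1/2 unlike.
Total adjacent occupied pairs: 30; unlike-type pairs: 11.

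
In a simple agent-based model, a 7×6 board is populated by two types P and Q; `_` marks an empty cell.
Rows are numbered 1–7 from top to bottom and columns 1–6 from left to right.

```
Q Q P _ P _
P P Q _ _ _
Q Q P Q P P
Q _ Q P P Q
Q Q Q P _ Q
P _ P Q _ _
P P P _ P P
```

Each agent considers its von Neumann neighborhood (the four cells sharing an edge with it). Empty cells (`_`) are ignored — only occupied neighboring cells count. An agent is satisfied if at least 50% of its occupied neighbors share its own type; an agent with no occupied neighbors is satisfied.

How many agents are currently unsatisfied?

13

(1,1)Q 1/2 ✓
(1,2)Q 1/3 ✗
(1,3)P 0/2 ✗
(1,5)P 0/0 ✓
(2,1)P 1/3 ✗
(2,2)P 1/4 ✗
(2,3)Q 0/3 ✗
(3,1)Q 2/3 ✓
(3,2)Q 1/3 ✗
(3,3)P 0/4 ✗
(3,4)Q 0/3 ✗
(3,5)P 2/3 ✓
(3,6)P 1/2 ✓
(4,1)Q 2/2 ✓
(4,3)Q 1/3 ✗
(4,4)P 2/4 ✓
(4,5)P 2/3 ✓
(4,6)Q 1/3 ✗
(5,1)Q 2/3 ✓
(5,2)Q 2/2 ✓
(5,3)Q 2/4 ✓
(5,4)P 1/3 ✗
(5,6)Q 1/1 ✓
(6,1)P 1/2 ✓
(6,3)P 1/3 ✗
(6,4)Q 0/2 ✗
(7,1)P 2/2 ✓
(7,2)P 2/2 ✓
(7,3)P 2/2 ✓
(7,5)P 1/1 ✓
(7,6)P 1/1 ✓
Unsatisfied: (1,2), (1,3), (2,1), (2,2), (2,3), (3,2), (3,3), (3,4), (4,3), (4,6), (5,4), (6,3), (6,4) — 13 in total.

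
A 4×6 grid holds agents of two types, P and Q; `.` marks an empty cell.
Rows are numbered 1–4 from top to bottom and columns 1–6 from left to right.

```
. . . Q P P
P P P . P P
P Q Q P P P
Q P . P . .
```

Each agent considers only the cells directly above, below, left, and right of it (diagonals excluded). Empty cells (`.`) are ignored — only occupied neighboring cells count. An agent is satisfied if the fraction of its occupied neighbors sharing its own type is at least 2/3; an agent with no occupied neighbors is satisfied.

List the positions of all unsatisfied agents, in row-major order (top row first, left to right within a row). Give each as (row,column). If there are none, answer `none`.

Row 1: (1,4)Q 0/1 not · (1,5)P 2/3 satisfied · (1,6)P 2/2 satisfied
Row 2: (2,1)P 2/2 satisfied · (2,2)P 2/3 satisfied · (2,3)P 1/2 not · (2,5)P 3/3 satisfied · (2,6)P 3/3 satisfied
Row 3: (3,1)P 1/3 not · (3,2)Q 1/4 not · (3,3)Q 1/3 not · (3,4)P 2/3 satisfied · (3,5)P 3/3 satisfied · (3,6)P 2/2 satisfied
Row 4: (4,1)Q 0/2 not · (4,2)P 0/2 not · (4,4)P 1/1 satisfied

(1,4), (2,3), (3,1), (3,2), (3,3), (4,1), (4,2)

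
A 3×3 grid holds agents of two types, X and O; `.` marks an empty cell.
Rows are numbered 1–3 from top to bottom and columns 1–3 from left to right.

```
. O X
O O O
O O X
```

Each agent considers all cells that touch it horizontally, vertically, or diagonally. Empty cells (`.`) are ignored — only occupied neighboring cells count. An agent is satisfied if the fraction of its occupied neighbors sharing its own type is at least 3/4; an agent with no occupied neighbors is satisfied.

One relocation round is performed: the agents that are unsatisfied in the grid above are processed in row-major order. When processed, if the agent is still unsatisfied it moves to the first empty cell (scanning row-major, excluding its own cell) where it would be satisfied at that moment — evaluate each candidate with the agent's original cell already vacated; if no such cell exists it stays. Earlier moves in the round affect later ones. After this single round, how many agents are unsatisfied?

3

Initially unsatisfied (in order): (1,3), (2,2), (2,3), (3,3).
  (1,3): no empty cell satisfies it; stays.
  (2,2) → (1,1).
  (2,3): no empty cell satisfies it; stays.
  (3,3): no empty cell satisfies it; stays.
Resulting grid:
O O X
O . O
O O X
Unsatisfied now: (1,3), (2,3), (3,3).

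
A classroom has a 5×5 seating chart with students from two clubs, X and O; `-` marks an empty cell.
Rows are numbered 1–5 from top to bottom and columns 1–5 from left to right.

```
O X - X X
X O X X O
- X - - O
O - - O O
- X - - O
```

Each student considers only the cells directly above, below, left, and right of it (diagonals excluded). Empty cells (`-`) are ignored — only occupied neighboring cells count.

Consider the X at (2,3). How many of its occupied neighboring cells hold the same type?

Occupied neighbors of (2,3): (2,2)=O, (2,4)=X.
Same type (X): 1 of 2.

1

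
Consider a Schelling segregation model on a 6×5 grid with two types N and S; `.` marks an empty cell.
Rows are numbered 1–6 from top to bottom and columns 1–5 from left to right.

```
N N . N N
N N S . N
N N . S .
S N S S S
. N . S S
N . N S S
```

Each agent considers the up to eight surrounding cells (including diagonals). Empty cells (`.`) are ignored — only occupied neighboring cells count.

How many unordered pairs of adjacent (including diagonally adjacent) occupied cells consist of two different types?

Scan each occupied cell's neighbors to the right and below (and the two forward diagonals) so each pair is counted once.
From row 1: 2 unlike of 10 pairs (running 2/10).
From row 2: 3 unlike of 9 pairs (running 5/19).
From row 3: 3 unlike of 9 pairs (running 8/28).
From row 4: 4 unlike of 12 pairs (running 12/40).
From row 5: 1 unlike of 8 pairs (running 13/48).
From row 6: 1 unlike of 2 pairs (running 14/50).
Total adjacent occupied pairs: 50; unlike-type pairs: 14.

14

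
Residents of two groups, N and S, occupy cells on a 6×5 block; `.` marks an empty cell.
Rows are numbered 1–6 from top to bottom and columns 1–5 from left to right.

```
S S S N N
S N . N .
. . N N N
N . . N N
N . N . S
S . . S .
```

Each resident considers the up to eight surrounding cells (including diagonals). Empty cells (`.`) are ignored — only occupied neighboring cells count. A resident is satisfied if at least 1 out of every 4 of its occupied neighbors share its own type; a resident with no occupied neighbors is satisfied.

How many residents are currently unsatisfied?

2

Row 1: (1,1)S 2/3 ✓ · (1,2)S 3/4 ✓ · (1,3)S 1/4 ✓ · (1,4)N 2/3 ✓ · (1,5)N 2/2 ✓
Row 2: (2,1)S 2/3 ✓ · (2,2)N 1/5 ✗ · (2,4)N 5/6 ✓
Row 3: (3,3)N 4/4 ✓ · (3,4)N 5/5 ✓ · (3,5)N 4/4 ✓
Row 4: (4,1)N 1/1 ✓ · (4,4)N 5/6 ✓ · (4,5)N 3/4 ✓
Row 5: (5,1)N 1/2 ✓ · (5,3)N 1/2 ✓ · (5,5)S 1/3 ✓
Row 6: (6,1)S 0/1 ✗ · (6,4)S 1/2 ✓
Unsatisfied: (2,2), (6,1) — 2 in total.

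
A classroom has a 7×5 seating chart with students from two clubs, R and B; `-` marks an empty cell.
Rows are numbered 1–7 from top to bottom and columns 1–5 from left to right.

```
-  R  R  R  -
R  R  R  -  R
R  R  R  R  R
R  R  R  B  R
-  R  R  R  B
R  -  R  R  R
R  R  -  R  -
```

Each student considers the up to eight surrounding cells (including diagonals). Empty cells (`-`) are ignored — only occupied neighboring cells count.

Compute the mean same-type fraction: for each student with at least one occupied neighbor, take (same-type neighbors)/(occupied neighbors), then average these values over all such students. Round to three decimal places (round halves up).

0.873

(1,2)R 4/4
(1,3)R 4/4
(1,4)R 3/3
(2,1)R 4/4
(2,2)R 7/7
(2,3)R 7/7
(2,5)R 3/3
(3,1)R 5/5
(3,2)R 8/8
(3,3)R 6/7
(3,4)R 6/7
(3,5)R 3/4
(4,1)R 4/4
(4,2)R 7/7
(4,3)R 7/8
(4,4)B 1/8
(4,5)R 3/5
(5,2)R 6/6
(5,3)R 6/7
(5,4)R 6/8
(5,5)B 1/5
(6,1)R 3/3
(6,3)R 6/6
(6,4)R 5/6
(6,5)R 3/4
(7,1)R 2/2
(7,2)R 3/3
(7,4)R 3/3
Sum over 28 students: 4/4 + 4/4 + 3/3 + 4/4 + 7/7 + 7/7 + 3/3 + 5/5 + 8/8 + 6/7 + 6/7 + 3/4 + 4/4 + 7/7 + 7/8 + 1/8 + 3/5 + 6/6 + 6/7 + 6/8 + 1/5 + 3/3 + 6/6 + 5/6 + 3/4 + 2/2 + 3/3 + 3/3 = 10271/420; mean = 10271/420 ÷ 28 = 10271/11760 = 0.873384… → 0.873.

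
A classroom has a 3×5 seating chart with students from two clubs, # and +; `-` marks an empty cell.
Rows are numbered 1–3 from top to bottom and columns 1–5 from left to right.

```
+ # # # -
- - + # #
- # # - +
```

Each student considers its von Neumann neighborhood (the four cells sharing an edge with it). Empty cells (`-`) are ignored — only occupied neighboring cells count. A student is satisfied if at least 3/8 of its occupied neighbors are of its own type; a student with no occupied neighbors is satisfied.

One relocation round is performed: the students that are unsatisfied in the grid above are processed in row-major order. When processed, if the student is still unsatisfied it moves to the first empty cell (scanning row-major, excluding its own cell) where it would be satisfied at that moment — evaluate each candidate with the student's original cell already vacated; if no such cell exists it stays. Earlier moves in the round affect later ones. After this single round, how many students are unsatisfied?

Initially unsatisfied (in order): (1,1), (2,3), (3,5).
  (1,1) → (2,1).
  (2,3) → (1,1).
  (3,5) → (3,1).
Resulting grid:
+ # # # -
+ - - # #
+ # # - -
All satisfied now.

0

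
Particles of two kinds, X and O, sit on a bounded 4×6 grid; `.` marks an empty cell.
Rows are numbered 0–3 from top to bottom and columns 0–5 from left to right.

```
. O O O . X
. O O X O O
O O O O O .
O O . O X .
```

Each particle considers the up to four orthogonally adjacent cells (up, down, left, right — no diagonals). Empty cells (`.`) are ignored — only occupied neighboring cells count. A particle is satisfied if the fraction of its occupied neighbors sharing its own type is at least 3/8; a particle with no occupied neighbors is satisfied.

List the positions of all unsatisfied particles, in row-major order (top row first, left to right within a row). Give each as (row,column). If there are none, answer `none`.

(0,5), (1,3), (3,4)

(0,1)O 2/2 ✓
(0,2)O 3/3 ✓
(0,3)O 1/2 ✓
(0,5)X 0/1 ✗
(1,1)O 3/3 ✓
(1,2)O 3/4 ✓
(1,3)X 0/4 ✗
(1,4)O 2/3 ✓
(1,5)O 1/2 ✓
(2,0)O 2/2 ✓
(2,1)O 4/4 ✓
(2,2)O 3/3 ✓
(2,3)O 3/4 ✓
(2,4)O 2/3 ✓
(3,0)O 2/2 ✓
(3,1)O 2/2 ✓
(3,3)O 1/2 ✓
(3,4)X 0/2 ✗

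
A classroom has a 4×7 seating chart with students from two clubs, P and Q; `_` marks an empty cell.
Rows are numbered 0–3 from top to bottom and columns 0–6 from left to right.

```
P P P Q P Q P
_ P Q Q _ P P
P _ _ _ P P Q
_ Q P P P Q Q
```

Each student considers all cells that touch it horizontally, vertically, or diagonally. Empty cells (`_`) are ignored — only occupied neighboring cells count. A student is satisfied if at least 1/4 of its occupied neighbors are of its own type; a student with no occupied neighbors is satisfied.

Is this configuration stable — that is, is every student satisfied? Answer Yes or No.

Row 0: (0,0)P 2/2 ✓ · (0,1)P 3/4 ✓ · (0,2)P 2/5 ✓ · (0,3)Q 2/4 ✓ · (0,4)P 1/4 ✓ · (0,5)Q 0/4 ✗ · (0,6)P 2/3 ✓
Row 1: (1,1)P 4/5 ✓ · (1,2)Q 2/5 ✓ · (1,3)Q 2/5 ✓ · (1,5)P 5/7 ✓ · (1,6)P 3/5 ✓
Row 2: (2,0)P 1/2 ✓ · (2,4)P 4/6 ✓ · (2,5)P 4/7 ✓ · (2,6)Q 2/5 ✓
Row 3: (3,1)Q 0/2 ✗ · (3,2)P 1/2 ✓ · (3,3)P 3/3 ✓ · (3,4)P 3/4 ✓ · (3,5)Q 2/5 ✓ · (3,6)Q 2/3 ✓
For instance (0,5) has only 0/4 same-type neighbors, below 1/4.

No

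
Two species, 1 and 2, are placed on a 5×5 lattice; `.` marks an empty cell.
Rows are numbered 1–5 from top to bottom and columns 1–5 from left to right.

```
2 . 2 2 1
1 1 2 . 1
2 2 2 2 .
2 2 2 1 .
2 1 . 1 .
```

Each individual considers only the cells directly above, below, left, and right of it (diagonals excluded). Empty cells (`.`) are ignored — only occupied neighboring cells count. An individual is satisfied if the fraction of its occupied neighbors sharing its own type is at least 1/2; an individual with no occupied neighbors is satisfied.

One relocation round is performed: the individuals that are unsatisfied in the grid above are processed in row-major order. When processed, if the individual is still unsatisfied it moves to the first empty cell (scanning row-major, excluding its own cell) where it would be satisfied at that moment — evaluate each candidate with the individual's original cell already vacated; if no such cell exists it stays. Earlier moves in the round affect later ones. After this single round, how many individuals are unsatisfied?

0

Initially unsatisfied (in order): (1,1), (2,1), (2,2), (4,4), (5,2).
  (1,1) → (1,2).
  (2,1): now satisfied by earlier moves; stays.
  (2,2) → (1,1).
  (4,4) → (3,5).
  (5,2) → (4,5).
Resulting grid:
1 2 2 2 1
1 . 2 . 1
2 2 2 2 1
2 2 2 . 1
2 . . 1 .
All satisfied now.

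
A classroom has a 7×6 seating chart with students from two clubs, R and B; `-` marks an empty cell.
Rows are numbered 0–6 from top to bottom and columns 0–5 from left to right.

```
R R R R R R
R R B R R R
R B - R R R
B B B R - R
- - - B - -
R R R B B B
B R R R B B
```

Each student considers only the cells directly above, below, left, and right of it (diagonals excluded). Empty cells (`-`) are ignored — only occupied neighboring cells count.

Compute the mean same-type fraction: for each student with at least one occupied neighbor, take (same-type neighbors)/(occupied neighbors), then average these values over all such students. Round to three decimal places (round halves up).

0.736

Row 0: (0,0)R 2/2 · (0,1)R 3/3 · (0,2)R 2/3 · (0,3)R 3/3 · (0,4)R 3/3 · (0,5)R 2/2
Row 1: (1,0)R 3/3 · (1,1)R 2/4 · (1,2)B 0/3 · (1,3)R 3/4 · (1,4)R 4/4 · (1,5)R 3/3
Row 2: (2,0)R 1/3 · (2,1)B 1/3 · (2,3)R 3/3 · (2,4)R 3/3 · (2,5)R 3/3
Row 3: (3,0)B 1/2 · (3,1)B 3/3 · (3,2)B 1/2 · (3,3)R 1/3 · (3,5)R 1/1
Row 4: (4,3)B 1/2
Row 5: (5,0)R 1/2 · (5,1)R 3/3 · (5,2)R 2/3 · (5,3)B 2/4 · (5,4)B 3/3 · (5,5)B 2/2
Row 6: (6,0)B 0/2 · (6,1)R 2/3 · (6,2)R 3/3 · (6,3)R 1/3 · (6,4)B 2/3 · (6,5)B 2/2
Sum over 35 students: 2/2 + 3/3 + 2/3 + 3/3 + 3/3 + 2/2 + 3/3 + 2/4 + 0/3 + 3/4 + 4/4 + 3/3 + 1/3 + 1/3 + 3/3 + 3/3 + 3/3 + 1/2 + 3/3 + 1/2 + 1/3 + 1/1 + 1/2 + 1/2 + 3/3 + 2/3 + 2/4 + 3/3 + 2/2 + 0/2 + 2/3 + 3/3 + 1/3 + 2/3 + 2/2 = 103/4; mean = 103/4 ÷ 35 = 103/140 = 0.735714… → 0.736.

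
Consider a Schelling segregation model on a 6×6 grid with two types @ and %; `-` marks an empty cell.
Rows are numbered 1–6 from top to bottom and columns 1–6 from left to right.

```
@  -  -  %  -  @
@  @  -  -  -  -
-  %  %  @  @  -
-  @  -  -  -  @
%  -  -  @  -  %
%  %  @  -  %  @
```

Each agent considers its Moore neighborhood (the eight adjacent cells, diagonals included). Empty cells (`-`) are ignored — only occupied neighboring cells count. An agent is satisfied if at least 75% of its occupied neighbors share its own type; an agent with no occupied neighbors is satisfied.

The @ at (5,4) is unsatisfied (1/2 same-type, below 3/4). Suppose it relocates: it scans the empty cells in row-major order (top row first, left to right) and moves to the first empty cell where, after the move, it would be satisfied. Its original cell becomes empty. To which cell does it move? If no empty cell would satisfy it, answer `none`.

Vacating (5,4). Empty cells in order:
  (1,2): 3/3 same-type → satisfied — stop here.

(1,2)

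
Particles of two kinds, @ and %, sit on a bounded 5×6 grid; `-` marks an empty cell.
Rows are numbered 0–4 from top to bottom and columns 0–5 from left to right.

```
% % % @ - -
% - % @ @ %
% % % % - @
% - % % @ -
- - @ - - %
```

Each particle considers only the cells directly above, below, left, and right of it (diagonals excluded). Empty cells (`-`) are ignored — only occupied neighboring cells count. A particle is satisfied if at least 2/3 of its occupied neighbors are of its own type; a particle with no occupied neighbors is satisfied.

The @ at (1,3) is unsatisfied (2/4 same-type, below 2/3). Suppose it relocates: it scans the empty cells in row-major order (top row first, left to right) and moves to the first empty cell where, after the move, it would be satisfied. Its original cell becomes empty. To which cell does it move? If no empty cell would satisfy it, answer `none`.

Vacating (1,3). Empty cells in order:
  (0,4): 2/2 same-type → satisfied — stop here.

(0,4)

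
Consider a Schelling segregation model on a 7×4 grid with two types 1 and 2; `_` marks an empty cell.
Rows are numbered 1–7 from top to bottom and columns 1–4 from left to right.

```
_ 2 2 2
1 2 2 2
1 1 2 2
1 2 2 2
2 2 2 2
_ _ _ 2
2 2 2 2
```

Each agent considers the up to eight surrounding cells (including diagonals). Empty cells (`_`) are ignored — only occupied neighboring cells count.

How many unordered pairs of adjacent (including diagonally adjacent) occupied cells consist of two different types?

Scan each occupied cell's neighbors to the right and below (and the two forward diagonals) so each pair is counted once.
From row 1: 1 unlike of 10 pairs (running 1/10).
From row 2: 4 unlike of 13 pairs (running 5/23).
From row 3: 4 unlike of 13 pairs (running 9/36).
From row 4: 3 unlike of 13 pairs (running 12/49).
From row 5: 0 unlike of 5 pairs (running 12/54).
From row 6: 0 unlike of 2 pairs (running 12/56).
From row 7: 0 unlike of 3 pairs (running 12/59).
Total adjacent occupied pairs: 59; unlike-type pairs: 12.

12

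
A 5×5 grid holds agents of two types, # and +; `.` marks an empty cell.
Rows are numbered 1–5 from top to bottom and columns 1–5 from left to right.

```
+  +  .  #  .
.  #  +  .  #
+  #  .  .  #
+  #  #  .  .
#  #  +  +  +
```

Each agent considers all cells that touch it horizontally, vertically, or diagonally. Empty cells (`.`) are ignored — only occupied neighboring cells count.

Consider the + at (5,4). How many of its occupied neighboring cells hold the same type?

2

Occupied neighbors of (5,4): (4,3)=#, (5,3)=+, (5,5)=+.
Same type (+): 2 of 3.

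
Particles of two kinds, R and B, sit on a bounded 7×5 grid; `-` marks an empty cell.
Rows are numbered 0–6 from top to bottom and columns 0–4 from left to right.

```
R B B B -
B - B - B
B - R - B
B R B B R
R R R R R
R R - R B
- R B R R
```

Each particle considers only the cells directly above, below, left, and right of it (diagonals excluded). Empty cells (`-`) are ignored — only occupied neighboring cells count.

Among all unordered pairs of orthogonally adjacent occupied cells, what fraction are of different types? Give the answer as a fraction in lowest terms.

Scan each occupied cell's neighbors to the right and below so each pair is counted once.
From row 0: 2 unlike of 5 pairs (running 2/5).
From row 1: 1 unlike of 3 pairs (running 3/8).
From row 2: 2 unlike of 3 pairs (running 5/11).
From row 3: 6 unlike of 9 pairs (running 11/20).
From row 4: 1 unlike of 8 pairs (running 12/28).
From row 5: 2 unlike of 5 pairs (running 14/33).
From row 6: 2 unlike of 3 pairs (running 16/36).
Total adjacent occupied pairs: 36; unlike-type pairs: 16.
16/36 reduces to 4/9.

4/9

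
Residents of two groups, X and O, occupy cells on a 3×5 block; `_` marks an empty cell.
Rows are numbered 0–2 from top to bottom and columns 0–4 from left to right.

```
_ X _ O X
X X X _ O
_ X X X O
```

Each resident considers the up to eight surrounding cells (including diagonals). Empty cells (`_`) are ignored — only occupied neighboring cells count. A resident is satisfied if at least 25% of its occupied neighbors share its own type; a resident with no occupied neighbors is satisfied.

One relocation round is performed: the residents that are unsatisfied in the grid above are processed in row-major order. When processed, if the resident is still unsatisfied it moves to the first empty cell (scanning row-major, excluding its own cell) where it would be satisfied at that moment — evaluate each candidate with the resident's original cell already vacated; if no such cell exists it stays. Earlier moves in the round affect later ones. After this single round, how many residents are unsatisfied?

0

Initially unsatisfied (in order): (0,4).
  (0,4) → (0,0).
Resulting grid:
X X _ O _
X X X _ O
_ X X X O
All satisfied now.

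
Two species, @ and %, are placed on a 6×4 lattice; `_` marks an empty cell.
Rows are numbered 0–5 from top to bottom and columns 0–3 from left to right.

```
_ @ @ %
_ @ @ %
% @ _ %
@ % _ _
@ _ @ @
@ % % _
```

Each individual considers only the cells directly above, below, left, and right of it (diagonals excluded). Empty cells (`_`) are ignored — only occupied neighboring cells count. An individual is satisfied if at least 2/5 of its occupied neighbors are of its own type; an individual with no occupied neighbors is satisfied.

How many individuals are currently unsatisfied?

4

(0,1)@ 2/2 satisfied
(0,2)@ 2/3 satisfied
(0,3)% 1/2 satisfied
(1,1)@ 3/3 satisfied
(1,2)@ 2/3 satisfied
(1,3)% 2/3 satisfied
(2,0)% 0/2 not
(2,1)@ 1/3 not
(2,3)% 1/1 satisfied
(3,0)@ 1/3 not
(3,1)% 0/2 not
(4,0)@ 2/2 satisfied
(4,2)@ 1/2 satisfied
(4,3)@ 1/1 satisfied
(5,0)@ 1/2 satisfied
(5,1)% 1/2 satisfied
(5,2)% 1/2 satisfied
Unsatisfied: (2,0), (2,1), (3,0), (3,1) — 4 in total.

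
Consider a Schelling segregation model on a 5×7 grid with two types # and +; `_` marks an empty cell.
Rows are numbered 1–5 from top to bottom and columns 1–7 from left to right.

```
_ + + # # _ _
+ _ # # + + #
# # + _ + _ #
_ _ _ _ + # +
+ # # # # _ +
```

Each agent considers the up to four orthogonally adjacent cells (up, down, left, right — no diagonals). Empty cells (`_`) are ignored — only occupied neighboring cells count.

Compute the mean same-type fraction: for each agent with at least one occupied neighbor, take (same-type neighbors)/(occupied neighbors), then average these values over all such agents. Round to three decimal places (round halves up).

Row 1: (1,2)+ 1/1 · (1,3)+ 1/3 · (1,4)# 2/3 · (1,5)# 1/2
Row 2: (2,1)+ 0/1 · (2,3)# 1/3 · (2,4)# 2/3 · (2,5)+ 2/4 · (2,6)+ 1/2 · (2,7)# 1/2
Row 3: (3,1)# 1/2 · (3,2)# 1/2 · (3,3)+ 0/2 · (3,5)+ 2/2 · (3,7)# 1/2
Row 4: (4,5)+ 1/3 · (4,6)# 0/2 · (4,7)+ 1/3
Row 5: (5,1)+ 0/1 · (5,2)# 1/2 · (5,3)# 2/2 · (5,4)# 2/2 · (5,5)# 1/2 · (5,7)+ 1/1
Sum over 24 agents: 1/1 + 1/3 + 2/3 + 1/2 + 0/1 + 1/3 + 2/3 + 2/4 + 1/2 + 1/2 + 1/2 + 1/2 + 0/2 + 2/2 + 1/2 + 1/3 + 0/2 + 1/3 + 0/1 + 1/2 + 2/2 + 2/2 + 1/2 + 1/1 = 73/6; mean = 73/6 ÷ 24 = 73/144 = 0.506944… → 0.507.

0.507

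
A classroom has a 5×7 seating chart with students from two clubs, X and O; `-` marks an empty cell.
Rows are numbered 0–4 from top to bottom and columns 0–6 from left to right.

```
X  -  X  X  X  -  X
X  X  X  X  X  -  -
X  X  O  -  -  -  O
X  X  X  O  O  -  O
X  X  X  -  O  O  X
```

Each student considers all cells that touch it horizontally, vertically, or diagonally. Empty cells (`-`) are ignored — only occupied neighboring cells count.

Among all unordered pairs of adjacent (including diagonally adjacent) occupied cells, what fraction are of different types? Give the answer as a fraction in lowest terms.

Scan each occupied cell's neighbors to the right and below (and the two forward diagonals) so each pair is counted once.
Row 0: X(0,0)–X(1,0)= X(0,0)–X(1,1)= X(0,2)–X(0,3)= X(0,2)–X(1,2)= X(0,2)–X(1,3)= X(0,2)–X(1,1)= X(0,3)–X(0,4)= X(0,3)–X(1,3)= X(0,3)–X(1,4)= X(0,3)–X(1,2)= X(0,4)–X(1,4)= X(0,4)–X(1,3)=  → 0/12 unlike.
Row 1: X(1,0)–X(1,1)= X(1,0)–X(2,0)= X(1,0)–X(2,1)= X(1,1)–X(1,2)= X(1,1)–X(2,1)= X(1,1)–O(2,2)≠ X(1,1)–X(2,0)= X(1,2)–X(1,3)= X(1,2)–O(2,2)≠ X(1,2)–X(2,1)= X(1,3)–X(1,4)= X(1,3)–O(2,2)≠  → 3/12 unlike.
Row 2: X(2,0)–X(2,1)= X(2,0)–X(3,0)= X(2,0)–X(3,1)= X(2,1)–O(2,2)≠ X(2,1)–X(3,1)= X(2,1)–X(3,2)= X(2,1)–X(3,0)= O(2,2)–X(3,2)≠ O(2,2)–O(3,3)= O(2,2)–X(3,1)≠ O(2,6)–O(3,6)=  → 3/11 unlike.
Row 3: X(3,0)–X(3,1)= X(3,0)–X(4,0)= X(3,0)–X(4,1)= X(3,1)–X(3,2)= X(3,1)–X(4,1)= X(3,1)–X(4,2)= X(3,1)–X(4,0)= X(3,2)–O(3,3)≠ X(3,2)–X(4,2)= X(3,2)–X(4,1)= O(3,3)–O(3,4)= O(3,3)–O(4,4)= O(3,3)–X(4,2)≠ O(3,4)–O(4,4)= O(3,4)–O(4,5)= O(3,6)–X(4,6)≠ O(3,6)–O(4,5)=  → 3/17 unlike.
Row 4: X(4,0)–X(4,1)= X(4,1)–X(4,2)= O(4,4)–O(4,5)= O(4,5)–X(4,6)≠  → 1/4 unlike.
Total adjacent occupied pairs: 56; unlike-type pairs: 10.
10/56 reduces to 5/28.

5/28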